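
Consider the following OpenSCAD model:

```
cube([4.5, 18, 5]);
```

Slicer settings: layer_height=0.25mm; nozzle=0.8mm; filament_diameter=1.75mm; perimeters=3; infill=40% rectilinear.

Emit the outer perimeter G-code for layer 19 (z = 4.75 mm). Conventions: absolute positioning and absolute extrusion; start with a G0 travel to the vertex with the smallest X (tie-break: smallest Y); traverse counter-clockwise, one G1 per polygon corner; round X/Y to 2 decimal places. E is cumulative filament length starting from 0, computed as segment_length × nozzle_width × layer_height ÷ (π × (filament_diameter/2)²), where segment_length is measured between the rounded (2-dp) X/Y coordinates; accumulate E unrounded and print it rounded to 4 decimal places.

G0 X0.00 Y0.00 Z4.75
G1 X4.50 Y0.00 E0.3742
G1 X4.50 Y18.00 E1.8709
G1 X0.00 Y18.00 E2.2451
G1 X0.00 Y0.00 E3.7418

At z = 4.75 mm: the cube is present — its section is the full 4.5×18 rectangle. The outline is a single polygon with 4 vertices. Extrusion per mm of travel: 0.8 × 0.25 / (π × 0.875²) = 0.083150. Accumulating E over each segment gives final E = 3.7418.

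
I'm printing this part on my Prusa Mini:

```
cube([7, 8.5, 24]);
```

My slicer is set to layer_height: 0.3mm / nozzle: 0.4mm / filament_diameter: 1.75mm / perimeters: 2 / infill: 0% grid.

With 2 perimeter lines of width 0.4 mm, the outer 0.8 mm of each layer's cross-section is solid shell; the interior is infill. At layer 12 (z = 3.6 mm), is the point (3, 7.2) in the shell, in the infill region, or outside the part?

At z = 3.6 mm: the cube is present — its section is the full 7×8.5 rectangle. Overall, the cross-section is a single solid region. The nearest boundary edge runs (7.00, 8.50)→(0.00, 8.50); distance from the point to it = 1.30 mm. The point is inside the cross-section and 1.30 mm from the nearest boundary — more than the 0.8 mm shell width (2 × 0.4), so it's in the infill interior.

infill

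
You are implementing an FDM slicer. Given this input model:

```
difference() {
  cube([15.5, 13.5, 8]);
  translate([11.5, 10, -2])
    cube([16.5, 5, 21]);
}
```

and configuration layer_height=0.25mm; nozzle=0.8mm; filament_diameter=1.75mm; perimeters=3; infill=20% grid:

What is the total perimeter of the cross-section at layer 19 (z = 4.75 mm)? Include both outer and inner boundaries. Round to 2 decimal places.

At z = 4.75 mm: the cube is present — its section is the full 15.5×13.5 rectangle (perimeter 58.00 mm); the 16.5×5 cube at (11.5, 10) contributes its full rectangle (perimeter 43.00 mm); After the difference (first − rest): starting from the 15.5×13.5 cube, the 16.5×5 cube at (11.5, 10) partially overlaps it — only the 14.00 mm² overlap (of its 82.50 mm²) is removed, clipping the outline — boundary = 58.00 mm. Overall, the cross-section is a single solid region. Total boundary length (outer) = 58.00 mm.

58.00 mm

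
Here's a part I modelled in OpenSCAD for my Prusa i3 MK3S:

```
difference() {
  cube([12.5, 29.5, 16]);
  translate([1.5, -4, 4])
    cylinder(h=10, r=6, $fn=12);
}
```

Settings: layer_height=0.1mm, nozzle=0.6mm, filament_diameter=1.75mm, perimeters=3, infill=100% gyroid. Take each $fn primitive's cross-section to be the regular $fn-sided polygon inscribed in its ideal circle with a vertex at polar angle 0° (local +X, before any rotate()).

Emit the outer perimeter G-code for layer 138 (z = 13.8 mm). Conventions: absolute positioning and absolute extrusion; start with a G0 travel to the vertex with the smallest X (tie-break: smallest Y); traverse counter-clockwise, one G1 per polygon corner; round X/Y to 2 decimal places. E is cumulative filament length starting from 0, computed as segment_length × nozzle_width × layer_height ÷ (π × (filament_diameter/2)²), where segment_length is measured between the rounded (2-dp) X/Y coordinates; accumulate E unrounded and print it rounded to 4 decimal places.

G0 X0.00 Y1.60 Z13.80
G1 X1.50 Y2.00 E0.0387
G1 X4.50 Y1.20 E0.1162
G1 X5.70 Y0.00 E0.1585
G1 X12.50 Y0.00 E0.3281
G1 X12.50 Y29.50 E1.0640
G1 X0.00 Y29.50 E1.3758
G1 X0.00 Y1.60 E2.0718

At z = 13.8 mm: the cube is present — its section is the full 12.5×29.5 rectangle; the r=6 cylinder at (1.5, -4) gives a regular 12-gon of circumradius 6 (constant along its height); Taking the first minus the rest: starting from the 12.5×29.5 cube, the r=6 cylinder at (1.5, -4) partially overlaps it — only the 8.21 mm² overlap (of its 108.00 mm²) is removed, clipping the outline — 1 connected region. The outline is a single polygon with 7 vertices. Extrusion per mm of travel: 0.6 × 0.1 / (π × 0.875²) = 0.024945. Accumulating E over each segment gives final E = 2.0718.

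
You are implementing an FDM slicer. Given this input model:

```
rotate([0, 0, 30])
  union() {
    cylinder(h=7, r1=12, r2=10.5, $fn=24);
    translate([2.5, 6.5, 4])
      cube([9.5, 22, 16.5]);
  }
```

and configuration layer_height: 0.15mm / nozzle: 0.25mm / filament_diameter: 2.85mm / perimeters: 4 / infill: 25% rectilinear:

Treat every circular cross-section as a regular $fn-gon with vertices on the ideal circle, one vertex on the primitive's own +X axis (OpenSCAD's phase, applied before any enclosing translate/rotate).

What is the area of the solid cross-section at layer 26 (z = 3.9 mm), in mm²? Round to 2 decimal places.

At z = 3.9 mm: the cone contributes a regular 24-gon of circumradius 11.164 (interpolated between r1=12 and r2=10.5 at t=0.557) (area = (24/2)·11.164²·sin(360°/24) = 387.11 mm²); the cube at (2.5, 6.5) is not intersected at this z (z outside [4, 20.5]); Merging all regions: only the cone is present, so the union is just that shape — area = 387.11 mm²; (whole slice rotated 30° about Z — lengths, areas and connectivity unchanged). Overall, the cross-section is a single solid region. Net area = 387.11 mm².

387.11 mm²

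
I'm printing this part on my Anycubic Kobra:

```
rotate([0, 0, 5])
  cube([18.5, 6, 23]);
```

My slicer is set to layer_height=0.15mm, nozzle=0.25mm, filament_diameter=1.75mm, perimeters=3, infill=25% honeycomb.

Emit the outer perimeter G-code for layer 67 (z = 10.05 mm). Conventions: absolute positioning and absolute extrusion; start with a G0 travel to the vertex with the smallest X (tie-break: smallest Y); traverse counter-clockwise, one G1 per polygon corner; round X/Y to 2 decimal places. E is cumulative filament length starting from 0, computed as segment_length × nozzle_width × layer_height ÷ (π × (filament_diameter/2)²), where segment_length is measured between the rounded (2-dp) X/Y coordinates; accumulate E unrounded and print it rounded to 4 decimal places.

At z = 10.05 mm: the cube is present — its section is the full 18.5×6 rectangle; (whole slice rotated 5° about Z — lengths, areas and connectivity unchanged). The outline is a single polygon with 4 vertices. Extrusion per mm of travel: 0.25 × 0.15 / (π × 0.875²) = 0.015591. Accumulating E over each segment gives final E = 0.7640.

G0 X-0.52 Y5.98 Z10.05
G1 X0.00 Y0.00 E0.0936
G1 X18.43 Y1.61 E0.3820
G1 X17.91 Y7.59 E0.4756
G1 X-0.52 Y5.98 E0.7640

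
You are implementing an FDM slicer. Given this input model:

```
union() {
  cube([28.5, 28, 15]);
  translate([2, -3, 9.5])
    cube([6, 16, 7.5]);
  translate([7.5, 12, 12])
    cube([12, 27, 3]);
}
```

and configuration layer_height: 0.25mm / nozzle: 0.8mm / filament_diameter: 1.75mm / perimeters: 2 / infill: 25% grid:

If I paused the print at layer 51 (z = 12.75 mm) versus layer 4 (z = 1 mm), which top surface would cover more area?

layer 51 (z = 12.75 mm)

Layer 51 (z = 12.75): the 28.5×28 cube contributes its full rectangle (area 798.00 mm²); the 6×16 cube at (2, -3) contributes its full rectangle (area 96.00 mm²); the 12×27 cube at (7.5, 12) contributes its full rectangle (area 324.00 mm²); Taking the union: the regions partially overlap — summed areas 1218.00 mm² minus the doubly-counted overlap 270.00 mm² gives 948.00 mm² — area = 948.00 mm². So its area = 948.00 mm². Layer 4 (z = 1): the cube is present — its section is the full 28.5×28 rectangle (area 798.00 mm²); the cube at (2, -3) is not intersected at this z (z outside [9.5, 17]); the cube at (7.5, 12) does not reach this height (z outside [12, 15]); Combining (union): only the 28.5×28 cube is present, so the union is just that shape — area = 798.00 mm². So its area = 798.00 mm². Layer 51 is larger (948.00 vs 798.00 mm²).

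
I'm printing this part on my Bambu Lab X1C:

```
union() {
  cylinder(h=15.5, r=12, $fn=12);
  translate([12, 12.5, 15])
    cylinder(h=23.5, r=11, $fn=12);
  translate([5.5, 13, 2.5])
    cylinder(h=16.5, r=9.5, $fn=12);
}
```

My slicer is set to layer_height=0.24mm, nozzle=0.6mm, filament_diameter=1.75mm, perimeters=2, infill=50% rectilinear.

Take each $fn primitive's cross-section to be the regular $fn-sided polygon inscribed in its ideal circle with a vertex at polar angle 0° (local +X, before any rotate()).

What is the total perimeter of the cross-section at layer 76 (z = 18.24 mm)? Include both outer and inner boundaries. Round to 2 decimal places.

77.37 mm

At z = 18.24 mm: the cylinder is absent (z outside [0, 15.5]); the r=11 cylinder at (12, 12.5) gives a regular 12-gon of circumradius 11 (constant along its height) (perimeter = 2·12·11.000·sin(180°/12) = 68.33 mm); the r=9.5 cylinder at (5.5, 13) contributes a regular 12-gon of circumradius 9.5 (perimeter = 2·12·9.500·sin(180°/12) = 59.01 mm); Merging all regions: the regions partially overlap (shared area 184.96 mm²), so the edge portions inside another operand are dropped and the merged outline is re-measured after clipping — boundary = 77.37 mm. Overall, the cross-section is a single solid region. Total boundary length (outer) = 77.37 mm.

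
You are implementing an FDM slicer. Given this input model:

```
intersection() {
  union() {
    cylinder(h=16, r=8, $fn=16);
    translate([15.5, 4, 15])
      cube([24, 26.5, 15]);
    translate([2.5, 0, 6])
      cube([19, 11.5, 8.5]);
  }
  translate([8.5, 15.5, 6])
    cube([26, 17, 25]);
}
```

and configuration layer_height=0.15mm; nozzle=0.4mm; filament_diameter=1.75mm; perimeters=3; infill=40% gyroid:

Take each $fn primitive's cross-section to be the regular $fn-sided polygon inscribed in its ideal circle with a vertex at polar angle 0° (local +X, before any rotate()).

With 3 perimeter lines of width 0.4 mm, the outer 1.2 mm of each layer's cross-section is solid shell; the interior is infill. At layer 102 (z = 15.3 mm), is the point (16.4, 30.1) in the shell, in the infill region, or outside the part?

At z = 15.3 mm: the r=8 cylinder contributes a regular 16-gon of circumradius 8; the 24×26.5 cube at (15.5, 4) contributes its full rectangle; the cube at (2.5, 0) is not intersected at this z (z outside [6, 14.5]); Taking the union: the 2 present regions are separate (no shared area or edge), so areas and boundary lengths simply add and each stays a separate island — 2 connected regions; the cube at (8.5, 15.5) is present — its section is the full 26×17 rectangle; Taking the intersection: the 26×17 cube at (8.5, 15.5) partially overlaps that combined region; clipping to the common part keeps 285.00 mm² — 1 connected region. Overall, the cross-section is a single solid region. The nearest boundary edge runs (15.50, 30.50)→(34.50, 30.50); distance from the point to it = 0.40 mm. The point is inside the cross-section, 0.40 mm from the nearest boundary — within the 1.2 mm shell band (3 × 0.4).

shell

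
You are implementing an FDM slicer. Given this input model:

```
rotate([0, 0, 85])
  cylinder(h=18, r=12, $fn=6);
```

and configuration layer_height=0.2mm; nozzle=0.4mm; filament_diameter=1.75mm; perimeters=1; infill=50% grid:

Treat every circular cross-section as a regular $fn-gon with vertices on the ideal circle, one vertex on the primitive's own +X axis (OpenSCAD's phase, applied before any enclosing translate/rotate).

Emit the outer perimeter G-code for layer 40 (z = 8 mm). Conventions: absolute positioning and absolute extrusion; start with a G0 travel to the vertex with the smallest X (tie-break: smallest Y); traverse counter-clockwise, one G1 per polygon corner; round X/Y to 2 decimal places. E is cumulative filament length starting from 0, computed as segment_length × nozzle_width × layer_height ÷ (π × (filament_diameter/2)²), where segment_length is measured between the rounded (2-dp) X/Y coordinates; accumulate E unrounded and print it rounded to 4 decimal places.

At z = 8 mm: the cylinder: section is a regular 6-gon, circumradius r=12; (whole slice rotated 85° about Z — lengths, areas and connectivity unchanged). The outline is a single polygon with 6 vertices. Extrusion per mm of travel: 0.4 × 0.2 / (π × 0.875²) = 0.033260. Accumulating E over each segment gives final E = 2.3946.

G0 X-10.88 Y-5.07 Z8.00
G1 X-1.05 Y-11.95 E0.3991
G1 X9.83 Y-6.88 E0.7983
G1 X10.88 Y5.07 E1.1973
G1 X1.05 Y11.95 E1.5964
G1 X-9.83 Y6.88 E1.9956
G1 X-10.88 Y-5.07 E2.3946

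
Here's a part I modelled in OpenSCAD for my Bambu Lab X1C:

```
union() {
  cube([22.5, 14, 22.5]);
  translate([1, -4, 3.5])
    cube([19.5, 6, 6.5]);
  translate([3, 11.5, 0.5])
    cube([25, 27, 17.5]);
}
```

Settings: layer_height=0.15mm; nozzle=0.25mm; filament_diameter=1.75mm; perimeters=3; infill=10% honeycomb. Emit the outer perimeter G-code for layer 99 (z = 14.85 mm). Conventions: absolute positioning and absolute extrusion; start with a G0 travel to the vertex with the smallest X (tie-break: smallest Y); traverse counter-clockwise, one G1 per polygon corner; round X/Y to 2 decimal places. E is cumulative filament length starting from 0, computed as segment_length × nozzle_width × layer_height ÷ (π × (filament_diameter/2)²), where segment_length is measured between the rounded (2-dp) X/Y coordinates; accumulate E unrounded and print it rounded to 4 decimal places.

At z = 14.85 mm: the 22.5×14 cube contributes its full rectangle; the cube at (1, -4) is not intersected at this z (z outside [3.5, 10]); the cube at (3, 11.5) (footprint 25×27) is included at this height; Taking the union: the regions partially overlap (shared area 48.75 mm²), so overlapping operands fuse into one piece — 1 connected region. The outline is a single polygon with 8 vertices. Extrusion per mm of travel: 0.25 × 0.15 / (π × 0.875²) = 0.015591. Accumulating E over each segment gives final E = 2.0736.

G0 X0.00 Y0.00 Z14.85
G1 X22.50 Y0.00 E0.3508
G1 X22.50 Y11.50 E0.5301
G1 X28.00 Y11.50 E0.6158
G1 X28.00 Y38.50 E1.0368
G1 X3.00 Y38.50 E1.4265
G1 X3.00 Y14.00 E1.8085
G1 X0.00 Y14.00 E1.8553
G1 X0.00 Y0.00 E2.0736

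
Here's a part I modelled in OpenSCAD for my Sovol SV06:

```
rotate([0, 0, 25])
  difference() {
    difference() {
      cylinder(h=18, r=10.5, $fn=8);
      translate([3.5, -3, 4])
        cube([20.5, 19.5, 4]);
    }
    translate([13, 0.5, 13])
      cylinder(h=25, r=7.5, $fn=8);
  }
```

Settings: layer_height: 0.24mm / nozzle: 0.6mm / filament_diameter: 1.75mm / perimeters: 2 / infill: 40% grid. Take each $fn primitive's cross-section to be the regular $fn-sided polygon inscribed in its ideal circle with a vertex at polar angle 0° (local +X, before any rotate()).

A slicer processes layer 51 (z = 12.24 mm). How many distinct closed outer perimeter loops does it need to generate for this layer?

At z = 12.24 mm: the cylinder: section is a regular 8-gon, circumradius r=10.5; the cube at (3.5, -3) is absent (z outside [4, 8]); Taking the first minus the rest: none of the subtracted shapes is present at this height, so the r=10.5 cylinder is unchanged — 1 connected region; the cylinder at (13, 0.5) does not reach this height (z outside [13, 38]); After the difference (first − rest): none of the subtracted shapes is present at this height, so the result so far is unchanged — 1 connected region; (whole slice rotated 25° about Z — lengths, areas and connectivity unchanged). The result has 1 disconnected region.

1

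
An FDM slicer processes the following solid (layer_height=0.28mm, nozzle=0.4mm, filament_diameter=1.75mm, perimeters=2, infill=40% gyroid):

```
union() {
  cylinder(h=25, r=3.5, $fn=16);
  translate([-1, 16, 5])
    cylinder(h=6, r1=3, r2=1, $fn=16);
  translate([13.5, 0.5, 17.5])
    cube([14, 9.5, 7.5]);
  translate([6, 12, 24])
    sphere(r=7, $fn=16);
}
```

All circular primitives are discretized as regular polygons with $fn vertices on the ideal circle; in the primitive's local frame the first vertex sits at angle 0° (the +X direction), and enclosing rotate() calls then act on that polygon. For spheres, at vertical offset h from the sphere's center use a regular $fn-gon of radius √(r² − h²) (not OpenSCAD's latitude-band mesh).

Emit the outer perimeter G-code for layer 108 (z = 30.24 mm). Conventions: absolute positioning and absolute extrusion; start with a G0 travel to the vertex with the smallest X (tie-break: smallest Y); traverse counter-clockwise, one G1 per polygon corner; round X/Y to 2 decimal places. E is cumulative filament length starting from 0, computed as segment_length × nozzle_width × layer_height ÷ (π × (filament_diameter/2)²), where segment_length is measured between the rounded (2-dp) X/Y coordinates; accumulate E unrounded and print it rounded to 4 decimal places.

G0 X2.83 Y12.00 Z30.24
G1 X3.07 Y10.79 E0.0574
G1 X3.76 Y9.76 E0.1152
G1 X4.79 Y9.07 E0.1729
G1 X6.00 Y8.83 E0.2303
G1 X7.21 Y9.07 E0.2878
G1 X8.24 Y9.76 E0.3455
G1 X8.93 Y10.79 E0.4032
G1 X9.17 Y12.00 E0.4607
G1 X8.93 Y13.21 E0.5181
G1 X8.24 Y14.24 E0.5758
G1 X7.21 Y14.93 E0.6336
G1 X6.00 Y15.17 E0.6910
G1 X4.79 Y14.93 E0.7485
G1 X3.76 Y14.24 E0.8062
G1 X3.07 Y13.21 E0.8639
G1 X2.83 Y12.00 E0.9213

At z = 30.24 mm: the cylinder is not intersected at this z (z outside [0, 25]); the cone at (-1, 16) is not intersected at this z (z outside [5, 11]); the cube at (13.5, 0.5) is absent (z outside [17.5, 25]); the sphere at (6, 12): section is a regular 16-gon, circumradius = √(r²−h²) = √(7²−6.24²) = 3.172; Taking the union: only the r=7 sphere at (6, 12) is present, so the union is just that shape — 1 connected region. The outline is a single polygon with 16 vertices. Extrusion per mm of travel: 0.4 × 0.28 / (π × 0.875²) = 0.046564. Accumulating E over each segment gives final E = 0.9213.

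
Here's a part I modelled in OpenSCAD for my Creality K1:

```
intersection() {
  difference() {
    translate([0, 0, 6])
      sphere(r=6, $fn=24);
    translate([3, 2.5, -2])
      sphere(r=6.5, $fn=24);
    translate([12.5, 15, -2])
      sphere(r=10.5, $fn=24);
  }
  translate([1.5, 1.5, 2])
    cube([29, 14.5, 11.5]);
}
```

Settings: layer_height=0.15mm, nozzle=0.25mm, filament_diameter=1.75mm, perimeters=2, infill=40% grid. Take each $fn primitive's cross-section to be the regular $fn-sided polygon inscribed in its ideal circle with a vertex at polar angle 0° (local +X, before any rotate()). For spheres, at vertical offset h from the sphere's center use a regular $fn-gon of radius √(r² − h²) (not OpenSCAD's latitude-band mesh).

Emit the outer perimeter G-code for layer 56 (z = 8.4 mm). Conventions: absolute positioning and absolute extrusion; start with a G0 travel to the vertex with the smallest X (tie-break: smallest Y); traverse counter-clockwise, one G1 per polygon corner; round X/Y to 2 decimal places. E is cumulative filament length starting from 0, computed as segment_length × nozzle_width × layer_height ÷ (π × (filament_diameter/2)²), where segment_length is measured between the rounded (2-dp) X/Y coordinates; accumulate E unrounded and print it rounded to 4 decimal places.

G0 X1.50 Y1.50 Z8.40
G1 X5.28 Y1.50 E0.0589
G1 X4.76 Y2.75 E0.0800
G1 X3.89 Y3.89 E0.1024
G1 X2.75 Y4.76 E0.1248
G1 X1.50 Y5.28 E0.1459
G1 X1.50 Y1.50 E0.2048

At z = 8.4 mm: the sphere: section is a regular 24-gon, circumradius = √(r²−h²) = √(6²−2.4²) = 5.499; the sphere at (3, 2.5) does not reach this height (|z−center|=10.400 > r=6.5); the r=10.5 sphere at (12.5, 15) slices to a regular 24-gon of circumradius 1.446 (√(r²−h²) with h=10.4 from center); Subtracting the remaining from the first: starting from the r=6 sphere, the r=10.5 sphere at (12.5, 15) misses the remaining region (no effect) — 1 connected region; the cube at (1.5, 1.5) (footprint 29×14.5) is included at this height; Keeping only the common overlap: the 29×14.5 cube at (1.5, 1.5) partially overlaps the result so far; clipping to the common part keeps 9.53 mm² — 1 connected region. The outline is a single polygon with 6 vertices. Extrusion per mm of travel: 0.25 × 0.15 / (π × 0.875²) = 0.015591. Accumulating E over each segment gives final E = 0.2048.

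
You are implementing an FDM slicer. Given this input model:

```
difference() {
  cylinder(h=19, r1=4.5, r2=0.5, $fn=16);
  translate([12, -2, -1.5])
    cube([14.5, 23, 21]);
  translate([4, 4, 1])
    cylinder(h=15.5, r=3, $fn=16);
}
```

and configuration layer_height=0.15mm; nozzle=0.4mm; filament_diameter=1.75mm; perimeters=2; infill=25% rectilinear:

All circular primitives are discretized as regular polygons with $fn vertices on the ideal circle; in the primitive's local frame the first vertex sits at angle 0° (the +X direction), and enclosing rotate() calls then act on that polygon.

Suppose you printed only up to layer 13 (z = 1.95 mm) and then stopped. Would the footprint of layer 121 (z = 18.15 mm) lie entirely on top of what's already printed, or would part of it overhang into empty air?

Compare the two slices. At z = 1.95: the cone: at t=0.103 of its height the radius interpolates to r₁+(r₂−r₁)t = 4.089, giving a regular 16-gon of that circumradius (area = (16/2)·4.089²·sin(360°/16) = 51.20 mm²); the cube at (12, -2) is present — its section is the full 14.5×23 rectangle (area 333.50 mm²); the r=3 cylinder at (4, 4) contributes a regular 16-gon of circumradius 3 (area = (16/2)·3.000²·sin(360°/16) = 27.55 mm²); After the difference (first − rest): starting from the cone (51.20 mm²), the 14.5×23 cube at (12, -2) misses the remaining region (no effect); the r=3 cylinder at (4, 4) partially overlaps it — only the 3.71 mm² overlap (of its 27.55 mm²) is removed, clipping the outline — area = 47.49 mm². At z = 18.15: the cone: at t=0.955 of its height the radius interpolates to r₁+(r₂−r₁)t = 0.679, giving a regular 16-gon of that circumradius (area = (16/2)·0.679²·sin(360°/16) = 1.41 mm²); the 14.5×23 cube at (12, -2) contributes its full rectangle (area 333.50 mm²); the cylinder at (4, 4) is not intersected at this z (z outside [1, 16.5]); Taking the first minus the rest: starting from the cone (1.41 mm²), the 14.5×23 cube at (12, -2) misses the remaining region (no effect) — area = 1.41 mm². Checking containment: the cross-section at z = 18.15 is a subset of the cross-section at z = 1.95.

entirely on top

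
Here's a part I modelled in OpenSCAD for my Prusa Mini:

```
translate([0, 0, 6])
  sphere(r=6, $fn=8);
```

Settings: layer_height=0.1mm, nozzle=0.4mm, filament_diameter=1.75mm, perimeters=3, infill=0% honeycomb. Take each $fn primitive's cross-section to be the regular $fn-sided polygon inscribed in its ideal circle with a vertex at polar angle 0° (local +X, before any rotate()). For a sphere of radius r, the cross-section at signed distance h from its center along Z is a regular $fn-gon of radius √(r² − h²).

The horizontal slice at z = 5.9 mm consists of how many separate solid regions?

At z = 5.9 mm: the r=6 sphere slices to a regular 8-gon of circumradius 5.999 (√(r²−h²) with h=0.1 from center). The result has 1 disconnected region.

1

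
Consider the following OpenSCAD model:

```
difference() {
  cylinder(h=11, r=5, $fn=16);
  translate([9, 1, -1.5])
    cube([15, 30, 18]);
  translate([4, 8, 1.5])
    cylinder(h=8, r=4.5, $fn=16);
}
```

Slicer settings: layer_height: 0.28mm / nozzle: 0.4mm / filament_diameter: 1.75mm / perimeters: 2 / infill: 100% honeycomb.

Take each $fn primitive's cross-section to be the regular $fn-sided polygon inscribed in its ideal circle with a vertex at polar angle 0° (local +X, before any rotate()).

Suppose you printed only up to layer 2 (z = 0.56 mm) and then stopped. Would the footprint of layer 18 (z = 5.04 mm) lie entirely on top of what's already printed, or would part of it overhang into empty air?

entirely on top

Compare the two slices. At z = 0.56: the r=5 cylinder gives a regular 16-gon of circumradius 5 (constant along its height) (area = (16/2)·5.000²·sin(360°/16) = 76.54 mm²); the cube at (9, 1) (footprint 15×30) is included at this height (area 450.00 mm²); the cylinder at (4, 8) is absent (z outside [1.5, 9.5]); Taking the first minus the rest: starting from the r=5 cylinder (76.54 mm²), the 15×30 cube at (9, 1) misses the remaining region (no effect) — area = 76.54 mm². At z = 5.04: the r=5 cylinder gives a regular 16-gon of circumradius 5 (constant along its height) (area = (16/2)·5.000²·sin(360°/16) = 76.54 mm²); the 15×30 cube at (9, 1) contributes its full rectangle (area 450.00 mm²); the r=4.5 cylinder at (4, 8) gives a regular 16-gon of circumradius 4.5 (constant along its height) (area = (16/2)·4.500²·sin(360°/16) = 61.99 mm²); Taking the first minus the rest: starting from the r=5 cylinder (76.54 mm²), the 15×30 cube at (9, 1) misses the remaining region (no effect); the r=4.5 cylinder at (4, 8) partially overlaps it — only the 0.80 mm² overlap (of its 61.99 mm²) is removed, clipping the outline — area = 75.74 mm². Checking containment: the cross-section at z = 5.04 is a subset of the cross-section at z = 0.56.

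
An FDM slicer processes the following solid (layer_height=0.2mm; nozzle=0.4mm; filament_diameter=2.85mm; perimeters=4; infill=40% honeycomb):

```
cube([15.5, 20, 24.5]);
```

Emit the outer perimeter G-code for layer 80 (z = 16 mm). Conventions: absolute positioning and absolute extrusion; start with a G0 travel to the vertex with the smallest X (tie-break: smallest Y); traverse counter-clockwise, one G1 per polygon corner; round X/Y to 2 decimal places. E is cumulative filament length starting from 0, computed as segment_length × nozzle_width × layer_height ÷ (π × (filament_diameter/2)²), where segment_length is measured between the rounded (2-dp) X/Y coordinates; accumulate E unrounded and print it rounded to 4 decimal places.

At z = 16 mm: the cube (footprint 15.5×20) is included at this height. The outline is a single polygon with 4 vertices. Extrusion per mm of travel: 0.4 × 0.2 / (π × 1.425²) = 0.012540. Accumulating E over each segment gives final E = 0.8904.

G0 X0.00 Y0.00 Z16.00
G1 X15.50 Y0.00 E0.1944
G1 X15.50 Y20.00 E0.4452
G1 X0.00 Y20.00 E0.6396
G1 X0.00 Y0.00 E0.8904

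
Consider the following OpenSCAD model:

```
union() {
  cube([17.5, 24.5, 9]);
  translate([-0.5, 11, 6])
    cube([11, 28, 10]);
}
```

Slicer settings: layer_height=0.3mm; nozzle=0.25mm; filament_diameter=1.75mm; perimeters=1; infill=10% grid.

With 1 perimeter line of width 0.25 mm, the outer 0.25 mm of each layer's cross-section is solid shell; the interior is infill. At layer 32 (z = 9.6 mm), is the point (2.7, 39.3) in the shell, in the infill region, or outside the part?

outside

At z = 9.6 mm: the cube is absent (z outside [0, 9]); the cube at (-0.5, 11) (footprint 11×28) is included at this height; Taking the union: only the 11×28 cube at (-0.5, 11) is present, so the union is just that shape — 1 connected region. Overall, the cross-section is a single solid region. The nearest boundary edge runs (10.50, 39.00)→(-0.50, 39.00); distance from the point to it = 0.30 mm. The point is not inside any of the regions above, so it lies outside the cross-section (0.30 mm from the nearest boundary).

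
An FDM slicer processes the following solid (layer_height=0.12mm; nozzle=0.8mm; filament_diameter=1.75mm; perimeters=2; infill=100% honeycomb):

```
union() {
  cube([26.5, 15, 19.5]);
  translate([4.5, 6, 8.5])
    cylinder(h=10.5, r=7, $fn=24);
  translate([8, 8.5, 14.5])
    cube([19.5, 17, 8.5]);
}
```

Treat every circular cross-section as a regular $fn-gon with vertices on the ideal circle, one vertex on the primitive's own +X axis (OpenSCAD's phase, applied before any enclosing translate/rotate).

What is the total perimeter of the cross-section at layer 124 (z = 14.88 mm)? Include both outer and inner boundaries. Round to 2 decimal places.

At z = 14.88 mm: the cube is present — its section is the full 26.5×15 rectangle (perimeter 83.00 mm); the cylinder at (4.5, 6): section is a regular 24-gon, circumradius r=7 (perimeter = 2·24·7.000·sin(180°/24) = 43.86 mm); the cube at (8, 8.5) (footprint 19.5×17) is included at this height (perimeter 73.00 mm); Merging all regions: the regions partially overlap (shared area 249.69 mm²), so the edge portions inside another operand are dropped and the merged outline is re-measured after clipping — boundary = 107.86 mm. Overall, the cross-section is a single solid region. Total boundary length (outer) = 107.86 mm.

107.86 mm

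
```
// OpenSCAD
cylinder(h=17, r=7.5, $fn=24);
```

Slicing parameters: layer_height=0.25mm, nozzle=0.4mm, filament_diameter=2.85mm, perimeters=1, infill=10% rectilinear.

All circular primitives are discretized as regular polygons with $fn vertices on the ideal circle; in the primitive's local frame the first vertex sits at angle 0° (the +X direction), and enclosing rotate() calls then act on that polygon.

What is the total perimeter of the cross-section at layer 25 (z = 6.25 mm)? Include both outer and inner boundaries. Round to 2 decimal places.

46.99 mm

At z = 6.25 mm: the cylinder: section is a regular 24-gon, circumradius r=7.5 (perimeter = 2·24·7.500·sin(180°/24) = 46.99 mm). Overall, the cross-section is a single solid region. Total boundary length (outer) = 46.99 mm.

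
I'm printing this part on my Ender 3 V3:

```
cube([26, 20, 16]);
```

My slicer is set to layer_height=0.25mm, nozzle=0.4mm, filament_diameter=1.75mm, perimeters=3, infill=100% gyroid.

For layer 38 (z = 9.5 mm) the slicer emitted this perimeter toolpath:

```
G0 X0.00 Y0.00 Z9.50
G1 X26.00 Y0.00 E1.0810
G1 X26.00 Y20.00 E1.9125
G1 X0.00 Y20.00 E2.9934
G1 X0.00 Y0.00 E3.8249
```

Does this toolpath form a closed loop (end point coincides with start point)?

yes

Start point (G0): (0.00, 0.00). End point (last G1): the path returns to the start — closed.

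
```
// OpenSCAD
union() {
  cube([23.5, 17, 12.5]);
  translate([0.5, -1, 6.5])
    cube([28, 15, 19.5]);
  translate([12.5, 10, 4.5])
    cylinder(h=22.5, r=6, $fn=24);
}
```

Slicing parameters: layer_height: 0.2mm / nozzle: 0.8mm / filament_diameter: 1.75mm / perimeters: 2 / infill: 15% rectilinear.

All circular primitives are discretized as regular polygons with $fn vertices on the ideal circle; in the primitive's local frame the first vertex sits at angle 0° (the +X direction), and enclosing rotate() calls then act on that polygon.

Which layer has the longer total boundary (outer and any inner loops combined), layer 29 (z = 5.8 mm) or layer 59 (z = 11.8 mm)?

Layer 29 (z = 5.8): the 23.5×17 cube contributes its full rectangle (perimeter 81.00 mm); the cube at (0.5, -1) is absent (z outside [6.5, 26]); the r=6 cylinder at (12.5, 10) gives a regular 24-gon of circumradius 6 (constant along its height) (perimeter = 2·24·6.000·sin(180°/24) = 37.59 mm); Combining (union): the r=6 cylinder at (12.5, 10) lies entirely inside the 23.5×17 cube, so the union is just the 23.5×17 cube — boundary = 81.00 mm. So its perimeter = 81.00 mm. Layer 59 (z = 11.8): the cube is present — its section is the full 23.5×17 rectangle (perimeter 81.00 mm); the cube at (0.5, -1) (footprint 28×15) is included at this height (perimeter 86.00 mm); the cylinder at (12.5, 10): section is a regular 24-gon, circumradius r=6 (perimeter = 2·24·6.000·sin(180°/24) = 37.59 mm); Taking the union: the regions partially overlap (shared area 433.81 mm²), so the edge portions inside another operand are dropped and the merged outline is re-measured after clipping — boundary = 93.00 mm. So its perimeter = 93.00 mm. Layer 59 is larger (93.00 vs 81.00 mm).

layer 59 (z = 11.8 mm)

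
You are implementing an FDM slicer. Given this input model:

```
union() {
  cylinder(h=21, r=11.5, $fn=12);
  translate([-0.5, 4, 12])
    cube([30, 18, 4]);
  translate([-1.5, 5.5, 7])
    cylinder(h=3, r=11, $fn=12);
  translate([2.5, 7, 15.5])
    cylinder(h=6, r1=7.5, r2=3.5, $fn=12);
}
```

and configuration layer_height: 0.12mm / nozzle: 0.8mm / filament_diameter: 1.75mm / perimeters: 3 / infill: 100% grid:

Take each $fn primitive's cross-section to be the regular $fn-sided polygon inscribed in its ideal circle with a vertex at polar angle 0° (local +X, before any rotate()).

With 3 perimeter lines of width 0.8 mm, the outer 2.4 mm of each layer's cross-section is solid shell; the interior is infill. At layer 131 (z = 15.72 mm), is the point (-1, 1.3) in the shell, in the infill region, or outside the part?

At z = 15.72 mm: the r=11.5 cylinder contributes a regular 12-gon of circumradius 11.5; the 30×18 cube at (-0.5, 4) contributes its full rectangle; the cylinder at (-1.5, 5.5) does not reach this height (z outside [7, 10]); the cone at (2.5, 7) (r1=7.5→r2=3.5) has section circumradius 7.353 here — a regular 12-gon; Taking the union: the regions partially overlap (shared area 216.55 mm²), so overlapping operands fuse into one piece — 1 connected region. Overall, the cross-section is a single solid region. The nearest boundary edge runs (-9.96, 5.75)→(-5.75, 9.96); distance from the point to it = 9.48 mm. The point is inside the cross-section and 9.48 mm from the nearest boundary — more than the 2.4 mm shell width (3 × 0.8), so it's in the infill interior.

infill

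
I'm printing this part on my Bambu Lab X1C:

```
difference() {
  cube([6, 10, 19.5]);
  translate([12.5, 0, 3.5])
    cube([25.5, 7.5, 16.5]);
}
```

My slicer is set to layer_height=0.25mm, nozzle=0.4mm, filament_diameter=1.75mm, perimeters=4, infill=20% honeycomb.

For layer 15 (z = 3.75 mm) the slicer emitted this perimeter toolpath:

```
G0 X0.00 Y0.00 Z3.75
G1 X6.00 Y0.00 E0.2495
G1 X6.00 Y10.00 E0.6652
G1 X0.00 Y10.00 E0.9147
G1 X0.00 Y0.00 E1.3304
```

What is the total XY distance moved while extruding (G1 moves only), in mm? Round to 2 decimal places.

Sum the Euclidean lengths of each G1 segment: total = 32.00 mm.

32.00 mm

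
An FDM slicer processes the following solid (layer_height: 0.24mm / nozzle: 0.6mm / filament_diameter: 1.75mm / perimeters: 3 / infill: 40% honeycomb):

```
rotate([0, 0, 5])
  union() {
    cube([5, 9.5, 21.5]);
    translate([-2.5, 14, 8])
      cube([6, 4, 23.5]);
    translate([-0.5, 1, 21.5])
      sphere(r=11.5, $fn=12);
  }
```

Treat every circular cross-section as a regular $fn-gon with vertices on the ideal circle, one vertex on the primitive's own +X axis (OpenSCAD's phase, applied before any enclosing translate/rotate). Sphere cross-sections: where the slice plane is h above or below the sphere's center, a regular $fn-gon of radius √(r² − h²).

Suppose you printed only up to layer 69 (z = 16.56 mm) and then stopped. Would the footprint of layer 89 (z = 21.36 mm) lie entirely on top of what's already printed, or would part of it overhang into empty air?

Compare the two slices. At z = 16.56: the cube (footprint 5×9.5) is included at this height (area 47.50 mm²); the 6×4 cube at (-2.5, 14) contributes its full rectangle (area 24.00 mm²); the r=11.5 sphere at (-0.5, 1) contributes a regular 12-gon of circumradius √(11.5²−4.94²) = 10.385 (area = (12/2)·10.385²·sin(360°/12) = 323.54 mm²); Combining (union): the regions partially overlap — summed areas 395.04 mm² minus the doubly-counted overlap 47.50 mm² gives 347.54 mm² — area = 347.54 mm²; (rotated 5° about Z; rotation is an isometry so areas/perimeters/island counts are preserved). At z = 21.36: the cube (footprint 5×9.5) is included at this height (area 47.50 mm²); the cube at (-2.5, 14) is present — its section is the full 6×4 rectangle (area 24.00 mm²); the r=11.5 sphere at (-0.5, 1) slices to a regular 12-gon of circumradius 11.499 (√(r²−h²) with h=0.14 from center) (area = (12/2)·11.499²·sin(360°/12) = 396.69 mm²); Merging all regions: the regions partially overlap — summed areas 468.19 mm² minus the doubly-counted overlap 47.50 mm² gives 420.69 mm² — area = 420.69 mm²; (whole slice rotated 5° about Z — lengths, areas and connectivity unchanged). Checking containment: at z = 21.36 the cross-section extends beyond the z = 16.56 cross-section by about 73.15 mm².

part overhangs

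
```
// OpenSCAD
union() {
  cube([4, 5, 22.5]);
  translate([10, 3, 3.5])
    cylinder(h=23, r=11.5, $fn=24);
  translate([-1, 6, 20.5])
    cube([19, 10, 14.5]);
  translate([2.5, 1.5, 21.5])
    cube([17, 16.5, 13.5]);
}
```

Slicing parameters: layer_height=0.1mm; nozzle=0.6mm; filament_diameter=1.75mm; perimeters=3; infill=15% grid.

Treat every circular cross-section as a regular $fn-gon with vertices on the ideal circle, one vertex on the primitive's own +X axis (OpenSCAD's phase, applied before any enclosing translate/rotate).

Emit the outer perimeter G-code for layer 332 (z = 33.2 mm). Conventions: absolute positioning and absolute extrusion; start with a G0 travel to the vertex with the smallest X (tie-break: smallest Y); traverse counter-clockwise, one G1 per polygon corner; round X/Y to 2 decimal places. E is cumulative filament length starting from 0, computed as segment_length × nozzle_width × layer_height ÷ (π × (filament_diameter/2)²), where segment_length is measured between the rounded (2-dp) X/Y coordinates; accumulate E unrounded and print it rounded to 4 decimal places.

G0 X-1.00 Y6.00 Z33.20
G1 X2.50 Y6.00 E0.0873
G1 X2.50 Y1.50 E0.1996
G1 X19.50 Y1.50 E0.6236
G1 X19.50 Y18.00 E1.0352
G1 X2.50 Y18.00 E1.4593
G1 X2.50 Y16.00 E1.5092
G1 X-1.00 Y16.00 E1.5965
G1 X-1.00 Y6.00 E1.8459

At z = 33.2 mm: the cube does not reach this height (z outside [0, 22.5]); the cylinder at (10, 3) is not intersected at this z (z outside [3.5, 26.5]); the cube at (-1, 6) is present — its section is the full 19×10 rectangle; the cube at (2.5, 1.5) is present — its section is the full 17×16.5 rectangle; Merging all regions: the regions partially overlap (shared area 155.00 mm²), so overlapping operands fuse into one piece — 1 connected region. The outline is a single polygon with 8 vertices. Extrusion per mm of travel: 0.6 × 0.1 / (π × 0.875²) = 0.024945. Accumulating E over each segment gives final E = 1.8459.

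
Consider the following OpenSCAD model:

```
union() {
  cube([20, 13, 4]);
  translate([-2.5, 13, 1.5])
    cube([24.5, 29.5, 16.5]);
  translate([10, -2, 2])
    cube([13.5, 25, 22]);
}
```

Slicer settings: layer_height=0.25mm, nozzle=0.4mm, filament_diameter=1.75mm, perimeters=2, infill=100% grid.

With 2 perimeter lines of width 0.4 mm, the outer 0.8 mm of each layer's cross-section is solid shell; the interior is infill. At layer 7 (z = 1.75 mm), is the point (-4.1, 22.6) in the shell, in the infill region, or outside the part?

outside

At z = 1.75 mm: the cube (footprint 20×13) is included at this height; the cube at (-2.5, 13) is present — its section is the full 24.5×29.5 rectangle; the cube at (10, -2) is not intersected at this z (z outside [2, 24]); Combining (union): the 2 present regions share edge segments without overlapping in area, so areas simply add but the touching pieces fuse into one outline (the shared edge portions become interior and drop out of the boundary) — 1 connected region. Overall, the cross-section is a single solid region. The nearest boundary edge runs (-2.50, 13.00)→(-2.50, 42.50); distance from the point to it = 1.60 mm. The point is not inside any of the regions above, so it lies outside the cross-section (1.60 mm from the nearest boundary).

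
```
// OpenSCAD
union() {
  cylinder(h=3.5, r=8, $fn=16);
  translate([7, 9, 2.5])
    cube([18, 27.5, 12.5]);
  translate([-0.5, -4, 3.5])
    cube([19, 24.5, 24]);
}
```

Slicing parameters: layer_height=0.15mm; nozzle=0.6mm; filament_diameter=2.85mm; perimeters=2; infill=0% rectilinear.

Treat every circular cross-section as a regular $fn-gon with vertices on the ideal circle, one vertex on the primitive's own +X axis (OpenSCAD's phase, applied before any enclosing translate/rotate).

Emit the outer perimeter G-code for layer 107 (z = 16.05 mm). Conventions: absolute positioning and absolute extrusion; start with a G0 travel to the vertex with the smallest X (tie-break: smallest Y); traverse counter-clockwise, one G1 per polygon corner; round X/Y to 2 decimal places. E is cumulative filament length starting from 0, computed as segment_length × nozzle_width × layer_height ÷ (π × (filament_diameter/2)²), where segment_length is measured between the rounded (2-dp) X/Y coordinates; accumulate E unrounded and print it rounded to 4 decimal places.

G0 X-0.50 Y-4.00 Z16.05
G1 X18.50 Y-4.00 E0.2681
G1 X18.50 Y20.50 E0.6137
G1 X-0.50 Y20.50 E0.8817
G1 X-0.50 Y-4.00 E1.2274

At z = 16.05 mm: the cylinder is not intersected at this z (z outside [0, 3.5]); the cube at (7, 9) is not intersected at this z (z outside [2.5, 15]); the 19×24.5 cube at (-0.5, -4) contributes its full rectangle; Merging all regions: only the 19×24.5 cube at (-0.5, -4) is present, so the union is just that shape — 1 connected region. The outline is a single polygon with 4 vertices. Extrusion per mm of travel: 0.6 × 0.15 / (π × 1.425²) = 0.014108. Accumulating E over each segment gives final E = 1.2274.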